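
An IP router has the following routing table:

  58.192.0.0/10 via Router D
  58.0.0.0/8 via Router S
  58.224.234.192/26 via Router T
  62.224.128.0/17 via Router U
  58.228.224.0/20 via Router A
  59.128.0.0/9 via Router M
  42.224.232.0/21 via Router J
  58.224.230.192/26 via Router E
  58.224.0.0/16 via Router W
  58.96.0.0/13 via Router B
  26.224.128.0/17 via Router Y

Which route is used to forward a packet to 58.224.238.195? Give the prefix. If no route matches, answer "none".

58.224.0.0/16

Entries matching 58.224.238.195:
  58.0.0.0/8 (58.0.0.0 - 58.255.255.255)
  58.192.0.0/10 (58.192.0.0 - 58.255.255.255)
  58.224.0.0/16 (58.224.0.0 - 58.224.255.255)
Most specific is 58.224.0.0/16.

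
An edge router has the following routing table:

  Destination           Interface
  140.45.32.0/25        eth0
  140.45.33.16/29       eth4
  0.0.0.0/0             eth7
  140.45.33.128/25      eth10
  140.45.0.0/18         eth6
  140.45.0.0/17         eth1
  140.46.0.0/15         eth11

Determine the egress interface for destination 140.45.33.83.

eth6

Routes whose prefix contains 140.45.33.83:
  0.0.0.0/0 (default, matches everything) -> eth7
  140.45.0.0/17 (140.45.0.0 - 140.45.127.255) -> eth1
  140.45.0.0/18 (140.45.0.0 - 140.45.63.255) -> eth6
More-specific entries that do NOT match:
  140.45.33.16/29 (140.45.33.16 - 140.45.33.23) does not contain 140.45.33.83
  140.45.32.0/25 (140.45.32.0 - 140.45.32.127) does not contain 140.45.33.83
  140.45.33.128/25 (140.45.33.128 - 140.45.33.255) does not contain 140.45.33.83
Longest matching prefix is /18 -> interface eth6.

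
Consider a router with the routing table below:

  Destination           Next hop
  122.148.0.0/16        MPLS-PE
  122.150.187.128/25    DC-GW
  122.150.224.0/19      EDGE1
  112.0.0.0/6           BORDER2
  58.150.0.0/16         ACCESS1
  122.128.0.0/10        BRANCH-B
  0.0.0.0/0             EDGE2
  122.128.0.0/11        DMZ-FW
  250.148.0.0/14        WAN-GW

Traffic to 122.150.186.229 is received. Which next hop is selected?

Routes whose prefix contains 122.150.186.229:
  0.0.0.0/0 (default, matches everything) -> EDGE2
  122.128.0.0/10 (122.128.0.0 - 122.191.255.255) -> BRANCH-B
  122.128.0.0/11 (122.128.0.0 - 122.159.255.255) -> DMZ-FW
More-specific entries that do NOT match:
  122.150.187.128/25 (122.150.187.128 - 122.150.187.255) does not contain 122.150.186.229
  122.150.224.0/19 (122.150.224.0 - 122.150.255.255) does not contain 122.150.186.229
  122.148.0.0/16 (122.148.0.0 - 122.148.255.255) does not contain 122.150.186.229
  58.150.0.0/16 (58.150.0.0 - 58.150.255.255) does not contain 122.150.186.229
  250.148.0.0/14 (250.148.0.0 - 250.151.255.255) does not contain 122.150.186.229
Longest matching prefix is /11 -> next hop DMZ-FW.

DMZ-FW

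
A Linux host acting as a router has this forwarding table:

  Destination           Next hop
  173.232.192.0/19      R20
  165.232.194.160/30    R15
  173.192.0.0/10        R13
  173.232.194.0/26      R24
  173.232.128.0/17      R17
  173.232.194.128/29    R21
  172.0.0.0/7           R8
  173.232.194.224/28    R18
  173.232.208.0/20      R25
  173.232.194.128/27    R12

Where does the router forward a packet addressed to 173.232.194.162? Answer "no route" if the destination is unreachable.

Routes whose prefix contains 173.232.194.162:
  172.0.0.0/7 (172.0.0.0 - 173.255.255.255) -> R8
  173.192.0.0/10 (173.192.0.0 - 173.255.255.255) -> R13
  173.232.128.0/17 (173.232.128.0 - 173.232.255.255) -> R17
  173.232.192.0/19 (173.232.192.0 - 173.232.223.255) -> R20
More-specific entries that do NOT match:
  165.232.194.160/30 (165.232.194.160 - 165.232.194.163) does not contain 173.232.194.162
  173.232.194.128/29 (173.232.194.128 - 173.232.194.135) does not contain 173.232.194.162
  173.232.194.224/28 (173.232.194.224 - 173.232.194.239) does not contain 173.232.194.162
  173.232.194.128/27 (173.232.194.128 - 173.232.194.159) does not contain 173.232.194.162
  173.232.194.0/26 (173.232.194.0 - 173.232.194.63) does not contain 173.232.194.162
  173.232.208.0/20 (173.232.208.0 - 173.232.223.255) does not contain 173.232.194.162
Longest matching prefix is /19 -> next hop R20.

R20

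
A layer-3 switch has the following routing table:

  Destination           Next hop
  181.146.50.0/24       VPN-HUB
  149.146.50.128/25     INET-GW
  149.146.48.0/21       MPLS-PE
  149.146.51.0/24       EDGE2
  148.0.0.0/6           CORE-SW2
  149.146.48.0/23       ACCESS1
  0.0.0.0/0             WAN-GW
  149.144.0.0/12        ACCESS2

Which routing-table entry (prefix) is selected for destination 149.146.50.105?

149.146.48.0/21

Entries matching 149.146.50.105:
  0.0.0.0/0 (default, matches everything)
  148.0.0.0/6 (148.0.0.0 - 151.255.255.255)
  149.144.0.0/12 (149.144.0.0 - 149.159.255.255)
  149.146.48.0/21 (149.146.48.0 - 149.146.55.255)
Most specific is 149.146.48.0/21.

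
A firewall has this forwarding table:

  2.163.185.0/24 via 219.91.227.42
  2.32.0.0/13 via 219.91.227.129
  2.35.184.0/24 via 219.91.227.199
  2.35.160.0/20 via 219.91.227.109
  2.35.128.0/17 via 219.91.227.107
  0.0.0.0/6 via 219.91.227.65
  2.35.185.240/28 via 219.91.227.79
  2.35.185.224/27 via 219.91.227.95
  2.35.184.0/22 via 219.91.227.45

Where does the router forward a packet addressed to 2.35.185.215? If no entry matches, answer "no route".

219.91.227.45

Routes whose prefix contains 2.35.185.215:
  0.0.0.0/6 (0.0.0.0 - 3.255.255.255) -> 219.91.227.65
  2.32.0.0/13 (2.32.0.0 - 2.39.255.255) -> 219.91.227.129
  2.35.128.0/17 (2.35.128.0 - 2.35.255.255) -> 219.91.227.107
  2.35.184.0/22 (2.35.184.0 - 2.35.187.255) -> 219.91.227.45
More-specific entries that do NOT match:
  2.35.185.240/28 (2.35.185.240 - 2.35.185.255) does not contain 2.35.185.215
  2.35.185.224/27 (2.35.185.224 - 2.35.185.255) does not contain 2.35.185.215
  2.163.185.0/24 (2.163.185.0 - 2.163.185.255) does not contain 2.35.185.215
  2.35.184.0/24 (2.35.184.0 - 2.35.184.255) does not contain 2.35.185.215
Longest matching prefix is /22 -> next hop 219.91.227.45.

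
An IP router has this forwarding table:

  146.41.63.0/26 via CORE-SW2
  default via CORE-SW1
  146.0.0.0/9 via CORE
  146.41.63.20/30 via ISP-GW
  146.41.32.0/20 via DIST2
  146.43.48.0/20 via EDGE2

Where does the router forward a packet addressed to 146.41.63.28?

CORE-SW2

Routes whose prefix contains 146.41.63.28:
  0.0.0.0/0 (default, matches everything) -> CORE-SW1
  146.0.0.0/9 (146.0.0.0 - 146.127.255.255) -> CORE
  146.41.63.0/26 (146.41.63.0 - 146.41.63.63) -> CORE-SW2
More-specific entries that do NOT match:
  146.41.63.20/30 (146.41.63.20 - 146.41.63.23) does not contain 146.41.63.28
Longest matching prefix is /26 -> next hop CORE-SW2.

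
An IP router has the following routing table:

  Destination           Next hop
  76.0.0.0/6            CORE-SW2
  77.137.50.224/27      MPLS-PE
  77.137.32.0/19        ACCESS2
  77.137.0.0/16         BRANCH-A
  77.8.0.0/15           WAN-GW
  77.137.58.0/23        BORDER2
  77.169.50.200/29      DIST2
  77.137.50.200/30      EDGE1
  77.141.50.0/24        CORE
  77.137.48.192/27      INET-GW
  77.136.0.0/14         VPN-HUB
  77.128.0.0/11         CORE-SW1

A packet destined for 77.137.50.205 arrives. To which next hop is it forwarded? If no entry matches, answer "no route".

Routes whose prefix contains 77.137.50.205:
  76.0.0.0/6 (76.0.0.0 - 79.255.255.255) -> CORE-SW2
  77.128.0.0/11 (77.128.0.0 - 77.159.255.255) -> CORE-SW1
  77.136.0.0/14 (77.136.0.0 - 77.139.255.255) -> VPN-HUB
  77.137.0.0/16 (77.137.0.0 - 77.137.255.255) -> BRANCH-A
  77.137.32.0/19 (77.137.32.0 - 77.137.63.255) -> ACCESS2
More-specific entries that do NOT match:
  77.137.50.200/30 (77.137.50.200 - 77.137.50.203) does not contain 77.137.50.205
  77.169.50.200/29 (77.169.50.200 - 77.169.50.207) does not contain 77.137.50.205
  77.137.50.224/27 (77.137.50.224 - 77.137.50.255) does not contain 77.137.50.205
  77.137.48.192/27 (77.137.48.192 - 77.137.48.223) does not contain 77.137.50.205
  77.141.50.0/24 (77.141.50.0 - 77.141.50.255) does not contain 77.137.50.205
  77.137.58.0/23 (77.137.58.0 - 77.137.59.255) does not contain 77.137.50.205
Longest matching prefix is /19 -> next hop ACCESS2.

ACCESS2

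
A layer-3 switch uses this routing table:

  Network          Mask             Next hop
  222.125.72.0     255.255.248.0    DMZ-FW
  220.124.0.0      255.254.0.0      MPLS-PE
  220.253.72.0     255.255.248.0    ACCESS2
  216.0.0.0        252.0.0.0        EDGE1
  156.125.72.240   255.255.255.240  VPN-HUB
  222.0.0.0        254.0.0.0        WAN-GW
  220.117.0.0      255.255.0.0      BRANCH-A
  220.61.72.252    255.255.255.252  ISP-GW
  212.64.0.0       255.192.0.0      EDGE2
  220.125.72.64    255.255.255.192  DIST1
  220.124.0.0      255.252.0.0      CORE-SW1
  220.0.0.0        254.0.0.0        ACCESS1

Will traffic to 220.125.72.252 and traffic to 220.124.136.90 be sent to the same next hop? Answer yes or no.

yes

220.125.72.252: longest match 220.124.0.0/15 -> MPLS-PE
220.124.136.90: longest match 220.124.0.0/15 -> MPLS-PE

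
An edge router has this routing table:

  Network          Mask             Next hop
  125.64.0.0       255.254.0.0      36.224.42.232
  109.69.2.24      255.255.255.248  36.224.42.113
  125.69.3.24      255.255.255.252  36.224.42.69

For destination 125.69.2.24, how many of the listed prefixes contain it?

No listed prefix contains 125.69.2.24.
Total matching entries: 0.

0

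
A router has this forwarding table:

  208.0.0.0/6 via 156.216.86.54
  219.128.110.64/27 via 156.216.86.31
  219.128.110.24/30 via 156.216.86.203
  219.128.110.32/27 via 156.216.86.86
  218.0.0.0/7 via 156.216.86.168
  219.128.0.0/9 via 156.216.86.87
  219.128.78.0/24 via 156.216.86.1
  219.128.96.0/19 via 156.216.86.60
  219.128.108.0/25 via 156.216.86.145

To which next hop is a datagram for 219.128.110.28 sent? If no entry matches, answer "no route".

Routes whose prefix contains 219.128.110.28:
  218.0.0.0/7 (218.0.0.0 - 219.255.255.255) -> 156.216.86.168
  219.128.0.0/9 (219.128.0.0 - 219.255.255.255) -> 156.216.86.87
  219.128.96.0/19 (219.128.96.0 - 219.128.127.255) -> 156.216.86.60
More-specific entries that do NOT match:
  219.128.110.24/30 (219.128.110.24 - 219.128.110.27) does not contain 219.128.110.28
  219.128.110.64/27 (219.128.110.64 - 219.128.110.95) does not contain 219.128.110.28
  219.128.110.32/27 (219.128.110.32 - 219.128.110.63) does not contain 219.128.110.28
  219.128.108.0/25 (219.128.108.0 - 219.128.108.127) does not contain 219.128.110.28
  219.128.78.0/24 (219.128.78.0 - 219.128.78.255) does not contain 219.128.110.28
Longest matching prefix is /19 -> next hop 156.216.86.60.

156.216.86.60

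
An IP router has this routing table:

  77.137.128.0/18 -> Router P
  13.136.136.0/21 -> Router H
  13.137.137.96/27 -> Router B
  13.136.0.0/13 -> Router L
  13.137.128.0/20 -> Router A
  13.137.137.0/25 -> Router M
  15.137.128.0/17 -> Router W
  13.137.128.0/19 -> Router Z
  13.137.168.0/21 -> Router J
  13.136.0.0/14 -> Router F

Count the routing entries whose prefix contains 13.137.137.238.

4

Prefixes containing 13.137.137.238:
  13.136.0.0/13 (13.136.0.0 - 13.143.255.255)
  13.136.0.0/14 (13.136.0.0 - 13.139.255.255)
  13.137.128.0/19 (13.137.128.0 - 13.137.159.255)
  13.137.128.0/20 (13.137.128.0 - 13.137.143.255)
Total matching entries: 4.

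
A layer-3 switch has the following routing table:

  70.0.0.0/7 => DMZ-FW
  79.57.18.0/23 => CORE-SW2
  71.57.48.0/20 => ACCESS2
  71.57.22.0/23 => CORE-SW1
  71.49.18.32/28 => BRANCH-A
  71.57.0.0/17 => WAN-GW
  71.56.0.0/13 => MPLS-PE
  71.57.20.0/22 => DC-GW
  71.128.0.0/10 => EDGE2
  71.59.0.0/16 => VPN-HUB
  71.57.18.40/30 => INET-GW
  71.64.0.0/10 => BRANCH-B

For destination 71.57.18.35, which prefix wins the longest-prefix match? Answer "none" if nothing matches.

Entries matching 71.57.18.35:
  70.0.0.0/7 (70.0.0.0 - 71.255.255.255)
  71.56.0.0/13 (71.56.0.0 - 71.63.255.255)
  71.57.0.0/17 (71.57.0.0 - 71.57.127.255)
Most specific is 71.57.0.0/17.

71.57.0.0/17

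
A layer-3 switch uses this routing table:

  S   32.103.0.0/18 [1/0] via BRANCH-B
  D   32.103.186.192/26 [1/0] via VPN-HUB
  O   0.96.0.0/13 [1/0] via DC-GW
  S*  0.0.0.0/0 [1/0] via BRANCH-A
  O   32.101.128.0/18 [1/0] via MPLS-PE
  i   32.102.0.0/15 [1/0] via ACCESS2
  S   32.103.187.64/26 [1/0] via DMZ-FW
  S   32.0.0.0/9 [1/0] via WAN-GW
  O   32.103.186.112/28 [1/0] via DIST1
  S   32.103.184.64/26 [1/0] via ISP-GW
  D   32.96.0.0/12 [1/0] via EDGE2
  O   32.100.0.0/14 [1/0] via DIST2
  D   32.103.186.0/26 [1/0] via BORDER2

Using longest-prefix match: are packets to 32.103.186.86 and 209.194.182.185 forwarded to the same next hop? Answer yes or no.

no

32.103.186.86: longest match 32.102.0.0/15 -> ACCESS2
209.194.182.185: longest match 0.0.0.0/0 -> BRANCH-A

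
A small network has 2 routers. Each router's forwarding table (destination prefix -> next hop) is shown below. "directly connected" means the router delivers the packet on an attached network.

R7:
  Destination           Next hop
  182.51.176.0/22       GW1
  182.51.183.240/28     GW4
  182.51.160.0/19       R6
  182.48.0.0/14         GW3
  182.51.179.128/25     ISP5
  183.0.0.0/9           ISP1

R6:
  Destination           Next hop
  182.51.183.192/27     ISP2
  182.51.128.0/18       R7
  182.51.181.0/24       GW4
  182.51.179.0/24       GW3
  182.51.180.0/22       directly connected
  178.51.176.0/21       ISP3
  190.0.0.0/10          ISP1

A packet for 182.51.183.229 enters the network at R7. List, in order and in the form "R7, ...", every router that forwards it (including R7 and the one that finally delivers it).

At R7: longest match for 182.51.183.229 is 182.51.160.0/19 -> R6
At R6: longest match for 182.51.183.229 is 182.51.180.0/22 -> directly connected

R7, R6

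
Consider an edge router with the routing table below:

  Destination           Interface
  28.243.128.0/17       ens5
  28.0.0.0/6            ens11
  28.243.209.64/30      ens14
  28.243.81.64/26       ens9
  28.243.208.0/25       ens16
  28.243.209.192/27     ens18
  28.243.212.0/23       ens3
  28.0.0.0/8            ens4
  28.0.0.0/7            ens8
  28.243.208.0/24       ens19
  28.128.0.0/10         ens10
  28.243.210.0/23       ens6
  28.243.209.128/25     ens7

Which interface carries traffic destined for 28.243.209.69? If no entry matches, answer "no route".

ens5

Routes whose prefix contains 28.243.209.69:
  28.0.0.0/6 (28.0.0.0 - 31.255.255.255) -> ens11
  28.0.0.0/7 (28.0.0.0 - 29.255.255.255) -> ens8
  28.0.0.0/8 (28.0.0.0 - 28.255.255.255) -> ens4
  28.243.128.0/17 (28.243.128.0 - 28.243.255.255) -> ens5
More-specific entries that do NOT match:
  28.243.209.64/30 (28.243.209.64 - 28.243.209.67) does not contain 28.243.209.69
  28.243.209.192/27 (28.243.209.192 - 28.243.209.223) does not contain 28.243.209.69
  28.243.81.64/26 (28.243.81.64 - 28.243.81.127) does not contain 28.243.209.69
  28.243.208.0/25 (28.243.208.0 - 28.243.208.127) does not contain 28.243.209.69
  28.243.209.128/25 (28.243.209.128 - 28.243.209.255) does not contain 28.243.209.69
  28.243.208.0/24 (28.243.208.0 - 28.243.208.255) does not contain 28.243.209.69
  28.243.212.0/23 (28.243.212.0 - 28.243.213.255) does not contain 28.243.209.69
  28.243.210.0/23 (28.243.210.0 - 28.243.211.255) does not contain 28.243.209.69
Longest matching prefix is /17 -> interface ens5.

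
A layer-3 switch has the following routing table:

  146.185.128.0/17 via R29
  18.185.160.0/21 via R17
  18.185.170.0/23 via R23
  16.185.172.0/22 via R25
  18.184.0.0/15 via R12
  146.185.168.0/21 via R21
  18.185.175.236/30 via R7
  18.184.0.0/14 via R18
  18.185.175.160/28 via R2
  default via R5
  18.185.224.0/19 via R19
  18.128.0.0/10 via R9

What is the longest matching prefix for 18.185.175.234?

Entries matching 18.185.175.234:
  0.0.0.0/0 (default, matches everything)
  18.128.0.0/10 (18.128.0.0 - 18.191.255.255)
  18.184.0.0/14 (18.184.0.0 - 18.187.255.255)
  18.184.0.0/15 (18.184.0.0 - 18.185.255.255)
Most specific is 18.184.0.0/15.

18.184.0.0/15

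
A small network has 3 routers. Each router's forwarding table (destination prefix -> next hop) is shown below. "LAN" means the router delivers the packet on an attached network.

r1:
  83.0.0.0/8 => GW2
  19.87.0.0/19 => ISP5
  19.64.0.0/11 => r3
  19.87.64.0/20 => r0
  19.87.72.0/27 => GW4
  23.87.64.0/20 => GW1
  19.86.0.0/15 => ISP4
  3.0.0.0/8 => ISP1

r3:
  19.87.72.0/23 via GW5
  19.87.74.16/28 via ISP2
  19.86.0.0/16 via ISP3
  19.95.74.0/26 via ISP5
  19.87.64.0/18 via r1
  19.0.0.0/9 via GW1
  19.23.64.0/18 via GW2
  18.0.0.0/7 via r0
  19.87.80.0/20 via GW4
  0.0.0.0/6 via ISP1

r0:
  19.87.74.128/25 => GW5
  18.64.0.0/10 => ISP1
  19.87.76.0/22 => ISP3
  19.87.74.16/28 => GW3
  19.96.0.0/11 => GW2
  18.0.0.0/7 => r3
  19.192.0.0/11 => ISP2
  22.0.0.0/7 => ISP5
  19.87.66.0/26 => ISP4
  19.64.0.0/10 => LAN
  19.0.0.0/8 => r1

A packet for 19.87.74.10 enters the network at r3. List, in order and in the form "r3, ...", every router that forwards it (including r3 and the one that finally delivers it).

At r3: longest match for 19.87.74.10 is 19.87.64.0/18 -> r1
At r1: longest match for 19.87.74.10 is 19.87.64.0/20 -> r0
At r0: longest match for 19.87.74.10 is 19.64.0.0/10 -> LAN

r3, r1, r0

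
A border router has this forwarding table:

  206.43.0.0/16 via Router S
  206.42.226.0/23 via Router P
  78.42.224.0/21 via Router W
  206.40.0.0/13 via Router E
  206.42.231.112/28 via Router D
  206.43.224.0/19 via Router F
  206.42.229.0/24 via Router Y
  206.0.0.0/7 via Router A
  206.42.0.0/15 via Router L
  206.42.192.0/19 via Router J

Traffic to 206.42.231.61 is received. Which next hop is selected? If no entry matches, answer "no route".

Routes whose prefix contains 206.42.231.61:
  206.0.0.0/7 (206.0.0.0 - 207.255.255.255) -> Router A
  206.40.0.0/13 (206.40.0.0 - 206.47.255.255) -> Router E
  206.42.0.0/15 (206.42.0.0 - 206.43.255.255) -> Router L
More-specific entries that do NOT match:
  206.42.231.112/28 (206.42.231.112 - 206.42.231.127) does not contain 206.42.231.61
  206.42.229.0/24 (206.42.229.0 - 206.42.229.255) does not contain 206.42.231.61
  206.42.226.0/23 (206.42.226.0 - 206.42.227.255) does not contain 206.42.231.61
  78.42.224.0/21 (78.42.224.0 - 78.42.231.255) does not contain 206.42.231.61
  206.43.224.0/19 (206.43.224.0 - 206.43.255.255) does not contain 206.42.231.61
  206.42.192.0/19 (206.42.192.0 - 206.42.223.255) does not contain 206.42.231.61
  206.43.0.0/16 (206.43.0.0 - 206.43.255.255) does not contain 206.42.231.61
Longest matching prefix is /15 -> next hop Router L.

Router L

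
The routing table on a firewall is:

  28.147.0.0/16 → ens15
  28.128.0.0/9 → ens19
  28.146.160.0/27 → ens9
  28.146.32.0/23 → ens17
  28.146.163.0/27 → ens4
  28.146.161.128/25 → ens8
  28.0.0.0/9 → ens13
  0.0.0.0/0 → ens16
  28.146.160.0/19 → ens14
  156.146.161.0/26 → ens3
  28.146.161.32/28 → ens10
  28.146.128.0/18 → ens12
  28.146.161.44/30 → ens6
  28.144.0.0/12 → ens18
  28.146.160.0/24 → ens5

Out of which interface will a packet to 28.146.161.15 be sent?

ens14

Routes whose prefix contains 28.146.161.15:
  0.0.0.0/0 (default, matches everything) -> ens16
  28.128.0.0/9 (28.128.0.0 - 28.255.255.255) -> ens19
  28.144.0.0/12 (28.144.0.0 - 28.159.255.255) -> ens18
  28.146.128.0/18 (28.146.128.0 - 28.146.191.255) -> ens12
  28.146.160.0/19 (28.146.160.0 - 28.146.191.255) -> ens14
More-specific entries that do NOT match:
  28.146.161.44/30 (28.146.161.44 - 28.146.161.47) does not contain 28.146.161.15
  28.146.161.32/28 (28.146.161.32 - 28.146.161.47) does not contain 28.146.161.15
  28.146.160.0/27 (28.146.160.0 - 28.146.160.31) does not contain 28.146.161.15
  28.146.163.0/27 (28.146.163.0 - 28.146.163.31) does not contain 28.146.161.15
  156.146.161.0/26 (156.146.161.0 - 156.146.161.63) does not contain 28.146.161.15
  28.146.161.128/25 (28.146.161.128 - 28.146.161.255) does not contain 28.146.161.15
  28.146.160.0/24 (28.146.160.0 - 28.146.160.255) does not contain 28.146.161.15
  28.146.32.0/23 (28.146.32.0 - 28.146.33.255) does not contain 28.146.161.15
Longest matching prefix is /19 -> interface ens14.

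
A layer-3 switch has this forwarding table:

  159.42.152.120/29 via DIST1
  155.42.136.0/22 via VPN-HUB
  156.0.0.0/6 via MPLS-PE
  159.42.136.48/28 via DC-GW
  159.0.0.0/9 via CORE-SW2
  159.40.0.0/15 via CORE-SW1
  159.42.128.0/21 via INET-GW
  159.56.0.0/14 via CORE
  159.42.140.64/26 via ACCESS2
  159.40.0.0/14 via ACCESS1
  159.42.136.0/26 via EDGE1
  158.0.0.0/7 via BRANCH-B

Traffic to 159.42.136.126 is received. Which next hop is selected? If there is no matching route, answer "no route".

Routes whose prefix contains 159.42.136.126:
  156.0.0.0/6 (156.0.0.0 - 159.255.255.255) -> MPLS-PE
  158.0.0.0/7 (158.0.0.0 - 159.255.255.255) -> BRANCH-B
  159.0.0.0/9 (159.0.0.0 - 159.127.255.255) -> CORE-SW2
  159.40.0.0/14 (159.40.0.0 - 159.43.255.255) -> ACCESS1
More-specific entries that do NOT match:
  159.42.152.120/29 (159.42.152.120 - 159.42.152.127) does not contain 159.42.136.126
  159.42.136.48/28 (159.42.136.48 - 159.42.136.63) does not contain 159.42.136.126
  159.42.140.64/26 (159.42.140.64 - 159.42.140.127) does not contain 159.42.136.126
  159.42.136.0/26 (159.42.136.0 - 159.42.136.63) does not contain 159.42.136.126
  155.42.136.0/22 (155.42.136.0 - 155.42.139.255) does not contain 159.42.136.126
  159.42.128.0/21 (159.42.128.0 - 159.42.135.255) does not contain 159.42.136.126
  159.40.0.0/15 (159.40.0.0 - 159.41.255.255) does not contain 159.42.136.126
Longest matching prefix is /14 -> next hop ACCESS1.

ACCESS1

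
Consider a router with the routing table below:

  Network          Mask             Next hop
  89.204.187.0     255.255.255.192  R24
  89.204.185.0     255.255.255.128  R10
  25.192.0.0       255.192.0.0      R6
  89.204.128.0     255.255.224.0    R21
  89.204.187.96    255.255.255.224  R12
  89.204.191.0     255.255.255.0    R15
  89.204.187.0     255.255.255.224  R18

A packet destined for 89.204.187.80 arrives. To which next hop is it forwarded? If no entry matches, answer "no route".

No entry's prefix contains 89.204.187.80; there is no default route.

no route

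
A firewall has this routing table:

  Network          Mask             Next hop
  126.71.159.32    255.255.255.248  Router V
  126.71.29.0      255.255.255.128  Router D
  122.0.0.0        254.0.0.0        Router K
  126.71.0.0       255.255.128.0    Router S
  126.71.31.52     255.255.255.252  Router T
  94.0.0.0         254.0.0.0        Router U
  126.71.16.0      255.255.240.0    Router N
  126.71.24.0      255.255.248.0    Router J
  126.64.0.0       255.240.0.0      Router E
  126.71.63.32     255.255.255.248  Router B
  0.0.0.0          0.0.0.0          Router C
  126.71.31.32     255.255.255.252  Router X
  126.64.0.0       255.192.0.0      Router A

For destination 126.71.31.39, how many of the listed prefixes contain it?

6

Prefixes containing 126.71.31.39:
  0.0.0.0/0 (default, matches everything)
  126.64.0.0/10 (126.64.0.0 - 126.127.255.255)
  126.64.0.0/12 (126.64.0.0 - 126.79.255.255)
  126.71.0.0/17 (126.71.0.0 - 126.71.127.255)
  126.71.16.0/20 (126.71.16.0 - 126.71.31.255)
  126.71.24.0/21 (126.71.24.0 - 126.71.31.255)
Total matching entries: 6.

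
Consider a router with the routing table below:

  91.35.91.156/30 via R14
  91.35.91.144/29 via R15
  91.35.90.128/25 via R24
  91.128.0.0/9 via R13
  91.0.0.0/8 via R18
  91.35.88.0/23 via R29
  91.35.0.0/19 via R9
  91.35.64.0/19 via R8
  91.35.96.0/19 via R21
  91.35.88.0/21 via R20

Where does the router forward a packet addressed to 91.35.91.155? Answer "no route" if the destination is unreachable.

R20

Routes whose prefix contains 91.35.91.155:
  91.0.0.0/8 (91.0.0.0 - 91.255.255.255) -> R18
  91.35.64.0/19 (91.35.64.0 - 91.35.95.255) -> R8
  91.35.88.0/21 (91.35.88.0 - 91.35.95.255) -> R20
More-specific entries that do NOT match:
  91.35.91.156/30 (91.35.91.156 - 91.35.91.159) does not contain 91.35.91.155
  91.35.91.144/29 (91.35.91.144 - 91.35.91.151) does not contain 91.35.91.155
  91.35.90.128/25 (91.35.90.128 - 91.35.90.255) does not contain 91.35.91.155
  91.35.88.0/23 (91.35.88.0 - 91.35.89.255) does not contain 91.35.91.155
Longest matching prefix is /21 -> next hop R20.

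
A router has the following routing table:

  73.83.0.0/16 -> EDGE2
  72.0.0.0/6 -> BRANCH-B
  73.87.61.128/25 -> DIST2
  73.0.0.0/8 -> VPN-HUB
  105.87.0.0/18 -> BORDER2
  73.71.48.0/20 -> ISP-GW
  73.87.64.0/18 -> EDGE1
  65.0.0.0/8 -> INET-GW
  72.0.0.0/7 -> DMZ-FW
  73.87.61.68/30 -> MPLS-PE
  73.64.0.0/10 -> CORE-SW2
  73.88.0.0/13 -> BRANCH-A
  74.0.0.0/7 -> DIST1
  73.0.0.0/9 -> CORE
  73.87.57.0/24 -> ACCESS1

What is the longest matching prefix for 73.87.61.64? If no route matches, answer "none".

Entries matching 73.87.61.64:
  72.0.0.0/6 (72.0.0.0 - 75.255.255.255)
  72.0.0.0/7 (72.0.0.0 - 73.255.255.255)
  73.0.0.0/8 (73.0.0.0 - 73.255.255.255)
  73.0.0.0/9 (73.0.0.0 - 73.127.255.255)
  73.64.0.0/10 (73.64.0.0 - 73.127.255.255)
Most specific is 73.64.0.0/10.

73.64.0.0/10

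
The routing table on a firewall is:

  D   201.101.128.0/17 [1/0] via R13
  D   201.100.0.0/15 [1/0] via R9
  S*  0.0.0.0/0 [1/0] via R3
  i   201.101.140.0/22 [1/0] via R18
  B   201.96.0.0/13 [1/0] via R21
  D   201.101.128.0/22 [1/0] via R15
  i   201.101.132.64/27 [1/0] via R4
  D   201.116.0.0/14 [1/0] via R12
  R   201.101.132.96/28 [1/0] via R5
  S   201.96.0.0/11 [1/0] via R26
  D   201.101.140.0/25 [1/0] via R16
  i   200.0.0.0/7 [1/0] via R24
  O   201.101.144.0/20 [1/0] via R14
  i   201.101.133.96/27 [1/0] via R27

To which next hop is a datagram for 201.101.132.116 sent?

Routes whose prefix contains 201.101.132.116:
  0.0.0.0/0 (default, matches everything) -> R3
  200.0.0.0/7 (200.0.0.0 - 201.255.255.255) -> R24
  201.96.0.0/11 (201.96.0.0 - 201.127.255.255) -> R26
  201.96.0.0/13 (201.96.0.0 - 201.103.255.255) -> R21
  201.100.0.0/15 (201.100.0.0 - 201.101.255.255) -> R9
  201.101.128.0/17 (201.101.128.0 - 201.101.255.255) -> R13
More-specific entries that do NOT match:
  201.101.132.96/28 (201.101.132.96 - 201.101.132.111) does not contain 201.101.132.116
  201.101.132.64/27 (201.101.132.64 - 201.101.132.95) does not contain 201.101.132.116
  201.101.133.96/27 (201.101.133.96 - 201.101.133.127) does not contain 201.101.132.116
  201.101.140.0/25 (201.101.140.0 - 201.101.140.127) does not contain 201.101.132.116
  201.101.140.0/22 (201.101.140.0 - 201.101.143.255) does not contain 201.101.132.116
  201.101.128.0/22 (201.101.128.0 - 201.101.131.255) does not contain 201.101.132.116
  201.101.144.0/20 (201.101.144.0 - 201.101.159.255) does not contain 201.101.132.116
Longest matching prefix is /17 -> next hop R13.

R13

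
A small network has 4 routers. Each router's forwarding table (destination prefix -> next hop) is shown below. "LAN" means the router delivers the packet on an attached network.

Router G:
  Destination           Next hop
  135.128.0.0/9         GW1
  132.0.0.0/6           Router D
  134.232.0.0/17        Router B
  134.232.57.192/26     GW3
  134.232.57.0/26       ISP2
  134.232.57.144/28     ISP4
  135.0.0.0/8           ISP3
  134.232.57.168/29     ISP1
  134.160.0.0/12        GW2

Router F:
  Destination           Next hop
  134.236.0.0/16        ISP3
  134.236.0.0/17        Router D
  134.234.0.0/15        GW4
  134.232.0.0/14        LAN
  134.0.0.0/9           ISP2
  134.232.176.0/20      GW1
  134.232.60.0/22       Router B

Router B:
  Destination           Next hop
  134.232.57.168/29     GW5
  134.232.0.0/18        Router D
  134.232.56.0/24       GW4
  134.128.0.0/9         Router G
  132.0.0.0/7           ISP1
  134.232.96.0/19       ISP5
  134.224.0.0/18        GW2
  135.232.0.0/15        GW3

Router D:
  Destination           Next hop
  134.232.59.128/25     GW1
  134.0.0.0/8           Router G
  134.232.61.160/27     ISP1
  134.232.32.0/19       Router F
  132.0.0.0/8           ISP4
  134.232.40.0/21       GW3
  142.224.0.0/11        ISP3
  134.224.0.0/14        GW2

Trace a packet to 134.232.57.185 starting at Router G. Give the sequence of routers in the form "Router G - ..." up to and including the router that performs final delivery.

At Router G: longest match for 134.232.57.185 is 134.232.0.0/17 -> Router B
At Router B: longest match for 134.232.57.185 is 134.232.0.0/18 -> Router D
At Router D: longest match for 134.232.57.185 is 134.232.32.0/19 -> Router F
At Router F: longest match for 134.232.57.185 is 134.232.0.0/14 -> LAN

Router G - Router B - Router D - Router F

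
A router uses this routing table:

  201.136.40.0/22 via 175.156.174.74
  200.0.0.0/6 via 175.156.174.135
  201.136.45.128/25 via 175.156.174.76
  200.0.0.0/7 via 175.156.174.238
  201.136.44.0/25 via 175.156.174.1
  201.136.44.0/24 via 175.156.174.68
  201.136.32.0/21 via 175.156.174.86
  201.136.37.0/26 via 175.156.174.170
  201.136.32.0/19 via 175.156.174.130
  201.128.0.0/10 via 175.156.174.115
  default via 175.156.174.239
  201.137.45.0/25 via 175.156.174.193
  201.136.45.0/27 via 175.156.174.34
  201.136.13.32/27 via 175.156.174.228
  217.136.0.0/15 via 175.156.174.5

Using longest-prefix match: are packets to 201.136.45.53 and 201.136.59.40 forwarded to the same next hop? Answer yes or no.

yes

201.136.45.53: longest match 201.136.32.0/19 -> 175.156.174.130
201.136.59.40: longest match 201.136.32.0/19 -> 175.156.174.130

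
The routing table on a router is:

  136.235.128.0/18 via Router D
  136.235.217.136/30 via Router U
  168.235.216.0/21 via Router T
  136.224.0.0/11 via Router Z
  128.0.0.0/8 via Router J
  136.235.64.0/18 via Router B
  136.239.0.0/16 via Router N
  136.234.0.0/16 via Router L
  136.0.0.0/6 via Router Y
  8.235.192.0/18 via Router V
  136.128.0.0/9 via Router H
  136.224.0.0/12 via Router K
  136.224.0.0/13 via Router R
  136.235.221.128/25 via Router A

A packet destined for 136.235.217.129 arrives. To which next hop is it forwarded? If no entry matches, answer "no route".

Router K

Routes whose prefix contains 136.235.217.129:
  136.0.0.0/6 (136.0.0.0 - 139.255.255.255) -> Router Y
  136.128.0.0/9 (136.128.0.0 - 136.255.255.255) -> Router H
  136.224.0.0/11 (136.224.0.0 - 136.255.255.255) -> Router Z
  136.224.0.0/12 (136.224.0.0 - 136.239.255.255) -> Router K
More-specific entries that do NOT match:
  136.235.217.136/30 (136.235.217.136 - 136.235.217.139) does not contain 136.235.217.129
  136.235.221.128/25 (136.235.221.128 - 136.235.221.255) does not contain 136.235.217.129
  168.235.216.0/21 (168.235.216.0 - 168.235.223.255) does not contain 136.235.217.129
  136.235.128.0/18 (136.235.128.0 - 136.235.191.255) does not contain 136.235.217.129
  136.235.64.0/18 (136.235.64.0 - 136.235.127.255) does not contain 136.235.217.129
  8.235.192.0/18 (8.235.192.0 - 8.235.255.255) does not contain 136.235.217.129
  136.239.0.0/16 (136.239.0.0 - 136.239.255.255) does not contain 136.235.217.129
  136.234.0.0/16 (136.234.0.0 - 136.234.255.255) does not contain 136.235.217.129
  136.224.0.0/13 (136.224.0.0 - 136.231.255.255) does not contain 136.235.217.129
Longest matching prefix is /12 -> next hop Router K.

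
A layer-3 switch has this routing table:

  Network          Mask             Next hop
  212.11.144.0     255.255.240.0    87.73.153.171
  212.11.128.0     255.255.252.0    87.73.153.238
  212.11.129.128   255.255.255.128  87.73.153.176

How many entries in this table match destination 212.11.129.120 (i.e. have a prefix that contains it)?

1

Prefixes containing 212.11.129.120:
  212.11.128.0/22 (212.11.128.0 - 212.11.131.255)
Total matching entries: 1.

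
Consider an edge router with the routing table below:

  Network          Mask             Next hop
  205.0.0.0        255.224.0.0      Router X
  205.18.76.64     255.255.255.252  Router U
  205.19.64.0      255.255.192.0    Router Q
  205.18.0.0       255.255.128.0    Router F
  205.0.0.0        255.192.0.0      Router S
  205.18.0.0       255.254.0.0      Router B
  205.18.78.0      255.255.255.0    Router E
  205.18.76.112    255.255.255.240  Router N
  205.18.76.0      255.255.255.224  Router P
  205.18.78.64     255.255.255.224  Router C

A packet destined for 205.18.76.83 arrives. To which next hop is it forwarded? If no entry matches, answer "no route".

Routes whose prefix contains 205.18.76.83:
  205.0.0.0/10 (205.0.0.0 - 205.63.255.255) -> Router S
  205.0.0.0/11 (205.0.0.0 - 205.31.255.255) -> Router X
  205.18.0.0/15 (205.18.0.0 - 205.19.255.255) -> Router B
  205.18.0.0/17 (205.18.0.0 - 205.18.127.255) -> Router F
More-specific entries that do NOT match:
  205.18.76.64/30 (205.18.76.64 - 205.18.76.67) does not contain 205.18.76.83
  205.18.76.112/28 (205.18.76.112 - 205.18.76.127) does not contain 205.18.76.83
  205.18.76.0/27 (205.18.76.0 - 205.18.76.31) does not contain 205.18.76.83
  205.18.78.64/27 (205.18.78.64 - 205.18.78.95) does not contain 205.18.76.83
  205.18.78.0/24 (205.18.78.0 - 205.18.78.255) does not contain 205.18.76.83
  205.19.64.0/18 (205.19.64.0 - 205.19.127.255) does not contain 205.18.76.83
Longest matching prefix is /17 -> next hop Router F.

Router F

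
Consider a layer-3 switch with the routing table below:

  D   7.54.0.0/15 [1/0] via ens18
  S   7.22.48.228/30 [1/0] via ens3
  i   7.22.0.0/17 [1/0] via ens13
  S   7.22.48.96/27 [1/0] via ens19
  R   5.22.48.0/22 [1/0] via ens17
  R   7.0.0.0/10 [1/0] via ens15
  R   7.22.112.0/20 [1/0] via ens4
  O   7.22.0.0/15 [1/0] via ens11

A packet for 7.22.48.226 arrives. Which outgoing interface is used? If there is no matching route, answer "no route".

Routes whose prefix contains 7.22.48.226:
  7.0.0.0/10 (7.0.0.0 - 7.63.255.255) -> ens15
  7.22.0.0/15 (7.22.0.0 - 7.23.255.255) -> ens11
  7.22.0.0/17 (7.22.0.0 - 7.22.127.255) -> ens13
More-specific entries that do NOT match:
  7.22.48.228/30 (7.22.48.228 - 7.22.48.231) does not contain 7.22.48.226
  7.22.48.96/27 (7.22.48.96 - 7.22.48.127) does not contain 7.22.48.226
  5.22.48.0/22 (5.22.48.0 - 5.22.51.255) does not contain 7.22.48.226
  7.22.112.0/20 (7.22.112.0 - 7.22.127.255) does not contain 7.22.48.226
Longest matching prefix is /17 -> interface ens13.

ens13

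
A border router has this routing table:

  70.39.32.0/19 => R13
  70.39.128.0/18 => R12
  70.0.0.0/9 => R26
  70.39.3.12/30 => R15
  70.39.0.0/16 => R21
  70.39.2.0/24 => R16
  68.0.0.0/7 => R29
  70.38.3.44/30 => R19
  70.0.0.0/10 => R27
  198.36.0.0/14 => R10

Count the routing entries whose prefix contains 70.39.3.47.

3

Prefixes containing 70.39.3.47:
  70.0.0.0/9 (70.0.0.0 - 70.127.255.255)
  70.0.0.0/10 (70.0.0.0 - 70.63.255.255)
  70.39.0.0/16 (70.39.0.0 - 70.39.255.255)
Total matching entries: 3.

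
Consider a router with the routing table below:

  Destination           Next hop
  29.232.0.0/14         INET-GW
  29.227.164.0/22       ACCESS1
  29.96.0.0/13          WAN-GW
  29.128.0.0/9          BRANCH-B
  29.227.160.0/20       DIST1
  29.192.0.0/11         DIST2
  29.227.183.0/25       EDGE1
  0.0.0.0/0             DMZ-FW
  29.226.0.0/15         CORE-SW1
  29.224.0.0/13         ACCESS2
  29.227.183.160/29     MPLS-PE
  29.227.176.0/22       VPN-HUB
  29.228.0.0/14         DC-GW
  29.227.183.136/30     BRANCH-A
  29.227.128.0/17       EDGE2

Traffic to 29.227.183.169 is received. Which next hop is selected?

EDGE2

Routes whose prefix contains 29.227.183.169:
  0.0.0.0/0 (default, matches everything) -> DMZ-FW
  29.128.0.0/9 (29.128.0.0 - 29.255.255.255) -> BRANCH-B
  29.224.0.0/13 (29.224.0.0 - 29.231.255.255) -> ACCESS2
  29.226.0.0/15 (29.226.0.0 - 29.227.255.255) -> CORE-SW1
  29.227.128.0/17 (29.227.128.0 - 29.227.255.255) -> EDGE2
More-specific entries that do NOT match:
  29.227.183.136/30 (29.227.183.136 - 29.227.183.139) does not contain 29.227.183.169
  29.227.183.160/29 (29.227.183.160 - 29.227.183.167) does not contain 29.227.183.169
  29.227.183.0/25 (29.227.183.0 - 29.227.183.127) does not contain 29.227.183.169
  29.227.164.0/22 (29.227.164.0 - 29.227.167.255) does not contain 29.227.183.169
  29.227.176.0/22 (29.227.176.0 - 29.227.179.255) does not contain 29.227.183.169
  29.227.160.0/20 (29.227.160.0 - 29.227.175.255) does not contain 29.227.183.169
Longest matching prefix is /17 -> next hop EDGE2.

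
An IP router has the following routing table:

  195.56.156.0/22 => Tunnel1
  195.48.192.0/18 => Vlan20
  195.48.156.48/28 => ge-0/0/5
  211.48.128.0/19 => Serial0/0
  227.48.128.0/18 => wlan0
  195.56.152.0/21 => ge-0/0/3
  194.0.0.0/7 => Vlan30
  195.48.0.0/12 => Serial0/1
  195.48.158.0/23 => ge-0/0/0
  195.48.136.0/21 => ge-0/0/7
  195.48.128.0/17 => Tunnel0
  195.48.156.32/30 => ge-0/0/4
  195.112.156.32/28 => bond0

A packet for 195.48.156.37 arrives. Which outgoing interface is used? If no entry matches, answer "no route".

Routes whose prefix contains 195.48.156.37:
  194.0.0.0/7 (194.0.0.0 - 195.255.255.255) -> Vlan30
  195.48.0.0/12 (195.48.0.0 - 195.63.255.255) -> Serial0/1
  195.48.128.0/17 (195.48.128.0 - 195.48.255.255) -> Tunnel0
More-specific entries that do NOT match:
  195.48.156.32/30 (195.48.156.32 - 195.48.156.35) does not contain 195.48.156.37
  195.48.156.48/28 (195.48.156.48 - 195.48.156.63) does not contain 195.48.156.37
  195.112.156.32/28 (195.112.156.32 - 195.112.156.47) does not contain 195.48.156.37
  195.48.158.0/23 (195.48.158.0 - 195.48.159.255) does not contain 195.48.156.37
  195.56.156.0/22 (195.56.156.0 - 195.56.159.255) does not contain 195.48.156.37
  195.56.152.0/21 (195.56.152.0 - 195.56.159.255) does not contain 195.48.156.37
  195.48.136.0/21 (195.48.136.0 - 195.48.143.255) does not contain 195.48.156.37
  211.48.128.0/19 (211.48.128.0 - 211.48.159.255) does not contain 195.48.156.37
  195.48.192.0/18 (195.48.192.0 - 195.48.255.255) does not contain 195.48.156.37
  227.48.128.0/18 (227.48.128.0 - 227.48.191.255) does not contain 195.48.156.37
Longest matching prefix is /17 -> interface Tunnel0.

Tunnel0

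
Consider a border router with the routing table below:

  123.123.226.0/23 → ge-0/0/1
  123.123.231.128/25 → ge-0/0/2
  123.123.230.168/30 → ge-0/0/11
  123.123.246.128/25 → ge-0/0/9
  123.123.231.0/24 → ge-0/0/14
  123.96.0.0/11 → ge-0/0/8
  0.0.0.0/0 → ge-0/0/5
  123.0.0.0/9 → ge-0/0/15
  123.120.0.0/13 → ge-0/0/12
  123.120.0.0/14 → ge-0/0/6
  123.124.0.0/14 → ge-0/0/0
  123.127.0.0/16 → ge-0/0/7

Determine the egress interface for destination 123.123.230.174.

Routes whose prefix contains 123.123.230.174:
  0.0.0.0/0 (default, matches everything) -> ge-0/0/5
  123.0.0.0/9 (123.0.0.0 - 123.127.255.255) -> ge-0/0/15
  123.96.0.0/11 (123.96.0.0 - 123.127.255.255) -> ge-0/0/8
  123.120.0.0/13 (123.120.0.0 - 123.127.255.255) -> ge-0/0/12
  123.120.0.0/14 (123.120.0.0 - 123.123.255.255) -> ge-0/0/6
More-specific entries that do NOT match:
  123.123.230.168/30 (123.123.230.168 - 123.123.230.171) does not contain 123.123.230.174
  123.123.231.128/25 (123.123.231.128 - 123.123.231.255) does not contain 123.123.230.174
  123.123.246.128/25 (123.123.246.128 - 123.123.246.255) does not contain 123.123.230.174
  123.123.231.0/24 (123.123.231.0 - 123.123.231.255) does not contain 123.123.230.174
  123.123.226.0/23 (123.123.226.0 - 123.123.227.255) does not contain 123.123.230.174
  123.127.0.0/16 (123.127.0.0 - 123.127.255.255) does not contain 123.123.230.174
Longest matching prefix is /14 -> interface ge-0/0/6.

ge-0/0/6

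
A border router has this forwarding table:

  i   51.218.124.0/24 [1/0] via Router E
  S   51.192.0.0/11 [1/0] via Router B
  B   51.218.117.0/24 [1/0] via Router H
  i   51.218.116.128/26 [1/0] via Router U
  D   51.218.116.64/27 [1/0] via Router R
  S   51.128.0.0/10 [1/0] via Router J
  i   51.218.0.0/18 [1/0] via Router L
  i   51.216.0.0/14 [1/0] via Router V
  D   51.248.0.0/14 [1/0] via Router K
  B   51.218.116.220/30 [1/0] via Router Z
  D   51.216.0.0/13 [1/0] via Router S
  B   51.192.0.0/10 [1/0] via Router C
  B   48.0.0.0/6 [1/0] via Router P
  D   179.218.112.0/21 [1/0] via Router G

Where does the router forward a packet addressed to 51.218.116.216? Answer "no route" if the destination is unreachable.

Routes whose prefix contains 51.218.116.216:
  48.0.0.0/6 (48.0.0.0 - 51.255.255.255) -> Router P
  51.192.0.0/10 (51.192.0.0 - 51.255.255.255) -> Router C
  51.192.0.0/11 (51.192.0.0 - 51.223.255.255) -> Router B
  51.216.0.0/13 (51.216.0.0 - 51.223.255.255) -> Router S
  51.216.0.0/14 (51.216.0.0 - 51.219.255.255) -> Router V
More-specific entries that do NOT match:
  51.218.116.220/30 (51.218.116.220 - 51.218.116.223) does not contain 51.218.116.216
  51.218.116.64/27 (51.218.116.64 - 51.218.116.95) does not contain 51.218.116.216
  51.218.116.128/26 (51.218.116.128 - 51.218.116.191) does not contain 51.218.116.216
  51.218.124.0/24 (51.218.124.0 - 51.218.124.255) does not contain 51.218.116.216
  51.218.117.0/24 (51.218.117.0 - 51.218.117.255) does not contain 51.218.116.216
  179.218.112.0/21 (179.218.112.0 - 179.218.119.255) does not contain 51.218.116.216
  51.218.0.0/18 (51.218.0.0 - 51.218.63.255) does not contain 51.218.116.216
Longest matching prefix is /14 -> next hop Router V.

Router V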